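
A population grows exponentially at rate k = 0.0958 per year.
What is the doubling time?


Exponential growth: P(t) = P₀ e^(0.0958t). Set P(t)/P₀ = 2: e^(0.0958t) = 2.
Solve: t = ln(2)/0.0958 ≈ 7.24 years.


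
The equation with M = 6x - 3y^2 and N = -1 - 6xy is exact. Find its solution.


Check exactness: ∂M/∂y = -6y and ∂N/∂x = -6y; equal, so the equation is exact.
Integrate M with respect to x (treating y as constant): ∫M dx = 3x^2 - 3xy^2 + h(y).
Differentiate w.r.t. y and set equal to N: the x-dependent terms already match, leaving h'(y) = -1. Integrate: h(y) = -y.
So F(x,y) = -y + 3x^2 - 3xy^2.
General solution: -y + 3x^2 - 3xy^2 = C.


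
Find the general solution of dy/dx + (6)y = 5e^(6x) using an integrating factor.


P(x) = 6 ⇒ μ = e^(6x).
(μ y)' = 5e^(12x) ⇒ μ y = (5/12)e^(12x) + C.
Divide by μ: y = (5/12)e^(6x) + Ce^(-6x).


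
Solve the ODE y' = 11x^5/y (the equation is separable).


Separate variables: y dy = 11x^5 dx.
Integrate both sides: y²/2 = (11/6)x^6 + C₀.
Multiply by 2: y² = (11/3)x^6 + C.


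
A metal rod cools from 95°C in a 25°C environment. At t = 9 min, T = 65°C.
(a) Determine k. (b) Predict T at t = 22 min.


Newton's law: T(t) = T_a + (T₀ - T_a)e^(-kt).
(a) Use T(9) = 65: (65 - 25)/(95 - 25) = e^(-k·9), so k = -ln(0.571)/9 ≈ 0.0622.
(b) Apply k to t = 22: T(22) = 25 + (70)e^(-1.368) ≈ 42.8°C.


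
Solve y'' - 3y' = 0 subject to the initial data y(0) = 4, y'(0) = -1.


Characteristic roots of r² - 3r = 0 are 3, 0.
General solution y = c₁ e^(3x) + c₂.
Apply y(0) = 4: c₁ + c₂ = 4. Apply y'(0) = -1: 3 c₁ + 0 c₂ = -1.
Solve: c₁ = -1/3, c₂ = 13/3.
Particular solution: y = -(1/3)e^(3x) + 13/3.


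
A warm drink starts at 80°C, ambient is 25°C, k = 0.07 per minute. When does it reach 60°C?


From T(t) = T_a + (T₀ - T_a)e^(-kt), set T(t) = 60:
(60 - 25) / (80 - 25) = e^(-0.07t), so t = -ln(0.636)/0.07 ≈ 6.5 minutes.


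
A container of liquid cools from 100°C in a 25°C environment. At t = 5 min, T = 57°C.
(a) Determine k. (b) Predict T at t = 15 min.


Newton's law: T(t) = T_a + (T₀ - T_a)e^(-kt).
(a) Use T(5) = 57: (57 - 25)/(100 - 25) = e^(-k·5), so k = -ln(0.427)/5 ≈ 0.1704.
(b) Apply k to t = 15: T(15) = 25 + (75)e^(-2.555) ≈ 30.8°C.


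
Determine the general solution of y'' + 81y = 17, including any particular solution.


Homogeneous part: r² + 81 = 0 ⇒ r = ±9i, so y_h = C₁cos(9x) + C₂sin(9x).
Try constant y_p = A; plug in: 81A = 17 ⇒ A = 17/81.
General solution: y = C₁cos(9x) + C₂sin(9x) + 17/81.


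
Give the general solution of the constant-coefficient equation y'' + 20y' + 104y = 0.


Characteristic equation: r² + 20r + 104 = 0.
Discriminant is negative; roots r = -10 ± 2i (complex conjugate pair).
General solution uses e^(α x)(C₁ cos(β x) + C₂ sin(β x)): y = e^(-10x)(C₁cos(2x) + C₂sin(2x)).


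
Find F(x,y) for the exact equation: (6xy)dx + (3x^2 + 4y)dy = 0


Check exactness: ∂M/∂y = 6x and ∂N/∂x = 6x; equal, so the equation is exact.
Integrate M with respect to x (treating y as constant): ∫M dx = 3x^2y + h(y).
Differentiate w.r.t. y and set equal to N: the x-dependent terms already match, leaving h'(y) = 4y. Integrate: h(y) = 2y^2.
So F(x,y) = 3x^2y + 2y^2.
General solution: 3x^2y + 2y^2 = C.


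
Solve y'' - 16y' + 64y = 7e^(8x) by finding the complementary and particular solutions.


Characteristic polynomial (r - 8)² = 0; repeated root r = 8.
y_h = (C₁ + C₂x)e^(8x). Forcing matches the repeated root (resonance), so try y_p = Ax² e^(8x).
Substitute and solve for A: 2A = 7, so A = 7/2.
General solution: y = (C₁ + C₂x + (7/2)x²)e^(8x).


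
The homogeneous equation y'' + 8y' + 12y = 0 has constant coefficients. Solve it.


Characteristic equation: r² + 8r + 12 = 0.
Factor: (r + 2)(r + 6) = 0 ⇒ r = -2, -6 (distinct real).
General solution: y = C₁e^(-2x) + C₂e^(-6x).


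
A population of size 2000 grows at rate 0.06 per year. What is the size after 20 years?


The ODE dP/dt = 0.06P has solution P(t) = P(0)e^(0.06t).
Substitute P(0) = 2000 and t = 20: P(20) = 2000 e^(1.20) ≈ 6640.


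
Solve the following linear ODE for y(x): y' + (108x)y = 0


P(x) = 108x ⇒ μ = e^(54x²).
Q(x) = 0 so μ y is constant: y = Ce^(-54x²).


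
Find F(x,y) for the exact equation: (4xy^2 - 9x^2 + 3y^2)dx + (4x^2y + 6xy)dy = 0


Check exactness: ∂M/∂y = 8xy + 6y and ∂N/∂x = 8xy + 6y; equal, so the equation is exact.
Integrate M with respect to x (treating y as constant): ∫M dx = 2x^2y^2 - 3x^3 + 3xy^2 + h(y).
Differentiate w.r.t. y and set equal to N: all terms match, so h'(y) = 0 and h is a constant absorbed into C.
General solution: 2x^2y^2 - 3x^3 + 3xy^2 = C.


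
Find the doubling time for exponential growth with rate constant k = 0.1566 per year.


Exponential growth: P(t) = P₀ e^(0.1566t). Set P(t)/P₀ = 2: e^(0.1566t) = 2.
Solve: t = ln(2)/0.1566 ≈ 4.43 years.


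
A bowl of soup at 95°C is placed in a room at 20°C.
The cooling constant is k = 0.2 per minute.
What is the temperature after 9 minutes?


Newton's law: dT/dt = -k(T - T_a) has solution T(t) = T_a + (T₀ - T_a)e^(-kt).
Plug in T_a = 20, T₀ = 95, k = 0.2, t = 9: T(9) = 20 + (75)e^(-1.80) ≈ 32.4°C.


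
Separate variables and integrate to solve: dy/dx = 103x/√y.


Separate: √y dy = 103x dx.
Integrate: (2/3)y^(3/2) = (103/2)x² + C.


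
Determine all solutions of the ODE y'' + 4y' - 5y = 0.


Characteristic equation: r² + 4r - 5 = 0.
Factor: (r - 1)(r + 5) = 0 ⇒ r = 1, -5 (distinct real).
General solution: y = C₁e^(x) + C₂e^(-5x).


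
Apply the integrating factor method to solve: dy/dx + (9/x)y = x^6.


P(x) = 9/x ⇒ μ = x^9.
(x^9 y)' = x^15 ⇒ x^9 y = x^16/(16) + C.
Solve for y: y = (1/16)x^7 + C/x^9.


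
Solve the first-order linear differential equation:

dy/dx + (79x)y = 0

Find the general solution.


P(x) = 79x ⇒ μ = e^((79/2)x²).
Q(x) = 0 so μ y is constant: y = Ce^(-(79/2)x²).


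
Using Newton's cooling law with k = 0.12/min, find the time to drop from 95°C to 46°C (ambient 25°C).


From T(t) = T_a + (T₀ - T_a)e^(-kt), set T(t) = 46:
(46 - 25) / (95 - 25) = e^(-0.12t), so t = -ln(0.300)/0.12 ≈ 10.0 minutes.


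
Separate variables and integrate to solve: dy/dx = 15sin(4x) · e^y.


Separate: e^(-y) dy = 15sin(4x) dx.
Integrate: -e^(-y) = -(15/4)cos(4x) + C₀.
Rearrange: e^(-y) = (15/4)cos(4x) + C.


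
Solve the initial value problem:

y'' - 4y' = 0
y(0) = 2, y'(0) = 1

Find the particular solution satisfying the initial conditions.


Characteristic roots of r² - 4r = 0 are 0, 4.
General solution y = c₁ + c₂ e^(4x).
Apply y(0) = 2: c₁ + c₂ = 2. Apply y'(0) = 1: 0 c₁ + 4 c₂ = 1.
Solve: c₁ = 7/4, c₂ = 1/4.
Particular solution: y = 7/4 + (1/4)e^(4x).


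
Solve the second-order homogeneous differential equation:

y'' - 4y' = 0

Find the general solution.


Characteristic equation: r² - 4r = 0.
Factor: (r - 4)(r - 0) = 0 ⇒ r = 4, 0 (distinct real).
General solution: y = C₁e^(4x) + C₂.


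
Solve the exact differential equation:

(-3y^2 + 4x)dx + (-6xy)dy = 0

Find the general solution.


Check exactness: ∂M/∂y = -6y and ∂N/∂x = -6y; equal, so the equation is exact.
Integrate M with respect to x (treating y as constant): ∫M dx = -3xy^2 + 2x^2 + h(y).
Differentiate w.r.t. y and set equal to N: all terms match, so h'(y) = 0 and h is a constant absorbed into C.
General solution: -3xy^2 + 2x^2 = C.


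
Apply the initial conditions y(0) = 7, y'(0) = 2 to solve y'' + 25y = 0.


Characteristic roots of r² + 25 = 0 are ±5i, so y = C₁cos(5x) + C₂sin(5x).
Apply y(0) = 7: C₁ = 7. Differentiate and apply y'(0) = 2: 5·C₂ = 2, so C₂ = 2/5.
Particular solution: y = 7cos(5x) + (2/5)sin(5x).


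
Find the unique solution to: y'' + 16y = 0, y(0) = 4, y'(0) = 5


Characteristic roots of r² + 16 = 0 are ±4i, so y = C₁cos(4x) + C₂sin(4x).
Apply y(0) = 4: C₁ = 4. Differentiate and apply y'(0) = 5: 4·C₂ = 5, so C₂ = 5/4.
Particular solution: y = 4cos(4x) + (5/4)sin(4x).


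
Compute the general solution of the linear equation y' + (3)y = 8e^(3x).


P(x) = 3 ⇒ μ = e^(3x).
(μ y)' = 8e^(6x) ⇒ μ y = (8/6)e^(6x) + C.
Divide by μ: y = (4/3)e^(3x) + Ce^(-3x).


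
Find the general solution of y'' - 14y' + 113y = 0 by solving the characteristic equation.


Characteristic equation: r² - 14r + 113 = 0.
Discriminant is negative; roots r = 7 ± 8i (complex conjugate pair).
General solution uses e^(α x)(C₁ cos(β x) + C₂ sin(β x)): y = e^(7x)(C₁cos(8x) + C₂sin(8x)).


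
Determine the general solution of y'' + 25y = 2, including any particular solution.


Homogeneous part: r² + 25 = 0 ⇒ r = ±5i, so y_h = C₁cos(5x) + C₂sin(5x).
Try constant y_p = A; plug in: 25A = 2 ⇒ A = 2/25.
General solution: y = C₁cos(5x) + C₂sin(5x) + 2/25.


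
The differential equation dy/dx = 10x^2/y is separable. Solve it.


Separate variables: y dy = 10x^2 dx.
Integrate both sides: y²/2 = (10/3)x^3 + C₀.
Multiply by 2: y² = (20/3)x^3 + C.


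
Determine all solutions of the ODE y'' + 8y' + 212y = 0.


Characteristic equation: r² + 8r + 212 = 0.
Discriminant is negative; roots r = -4 ± 14i (complex conjugate pair).
General solution uses e^(α x)(C₁ cos(β x) + C₂ sin(β x)): y = e^(-4x)(C₁cos(14x) + C₂sin(14x)).


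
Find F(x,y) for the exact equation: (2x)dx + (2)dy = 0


Check exactness: ∂M/∂y = 0 and ∂N/∂x = 0; equal, so the equation is exact.
Integrate M with respect to x (treating y as constant): ∫M dx = x^2 + h(y).
Differentiate w.r.t. y and set equal to N: the x-dependent terms already match, leaving h'(y) = 2. Integrate: h(y) = 2y.
So F(x,y) = x^2 + 2y.
General solution: x^2 + 2y = C.


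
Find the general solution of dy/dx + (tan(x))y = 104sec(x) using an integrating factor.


P(x) = tan(x) ⇒ μ = e^(∫tan(x)dx) = sec(x).
(sec(x) y)' = 104sec²(x) ⇒ sec(x) y = 104tan(x) + C.
Multiply by cos(x): y = 104sin(x) + C·cos(x).


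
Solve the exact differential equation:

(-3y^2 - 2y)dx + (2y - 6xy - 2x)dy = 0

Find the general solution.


Check exactness: ∂M/∂y = -6y - 2 and ∂N/∂x = -6y - 2; equal, so the equation is exact.
Integrate M with respect to x (treating y as constant): ∫M dx = -3xy^2 - 2xy + h(y).
Differentiate w.r.t. y and set equal to N: the x-dependent terms already match, leaving h'(y) = 2y. Integrate: h(y) = y^2.
So F(x,y) = y^2 - 3xy^2 - 2xy.
General solution: y^2 - 3xy^2 - 2xy = C.


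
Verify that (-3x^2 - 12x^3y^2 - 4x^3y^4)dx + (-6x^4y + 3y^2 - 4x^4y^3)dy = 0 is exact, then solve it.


Check exactness: ∂M/∂y = -24x^3y - 16x^3y^3 and ∂N/∂x = -24x^3y - 16x^3y^3; equal, so the equation is exact.
Integrate M with respect to x (treating y as constant): ∫M dx = -x^3 - 3x^4y^2 - x^4y^4 + h(y).
Differentiate w.r.t. y and set equal to N: the x-dependent terms already match, leaving h'(y) = 3y^2. Integrate: h(y) = y^3.
So F(x,y) = -x^3 - 3x^4y^2 + y^3 - x^4y^4.
General solution: -x^3 - 3x^4y^2 + y^3 - x^4y^4 = C.


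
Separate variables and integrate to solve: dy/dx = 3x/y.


Separate variables: y dy = 3x dx.
Integrate both sides: y²/2 = (3/2)x^2 + C₀.
Multiply by 2: y² = 3x^2 + C.


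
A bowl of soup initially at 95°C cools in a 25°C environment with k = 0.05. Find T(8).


Newton's law: dT/dt = -k(T - T_a) has solution T(t) = T_a + (T₀ - T_a)e^(-kt).
Plug in T_a = 25, T₀ = 95, k = 0.05, t = 8: T(8) = 25 + (70)e^(-0.40) ≈ 71.9°C.


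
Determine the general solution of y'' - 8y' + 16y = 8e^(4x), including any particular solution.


Characteristic polynomial (r - 4)² = 0; repeated root r = 4.
y_h = (C₁ + C₂x)e^(4x). Forcing matches the repeated root (resonance), so try y_p = Ax² e^(4x).
Substitute and solve for A: 2A = 8, so A = 4.
General solution: y = (C₁ + C₂x + 4x²)e^(4x).


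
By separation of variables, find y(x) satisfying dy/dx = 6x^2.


Integrate both sides with respect to x: y = ∫ 6x^2 dx = 2x^3 + C.


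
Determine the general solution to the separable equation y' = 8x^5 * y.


Separate variables: dy/y = 8x^5 dx.
Integrate: ln|y| = (4/3)x^6 + C₀.
Exponentiate: y = Ce^((4/3)x^6).


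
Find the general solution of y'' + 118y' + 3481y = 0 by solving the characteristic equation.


Characteristic equation: r² + 118r + 3481 = 0, i.e. (r + 59)² = 0.
Repeated root r = -59; include an x factor for the second linearly independent solution.
General solution: y = (C₁ + C₂x)e^(-59x).


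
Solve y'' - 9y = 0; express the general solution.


Characteristic equation: r² - 9 = 0.
Factor: (r - 3)(r + 3) = 0 ⇒ r = 3, -3 (distinct real).
General solution: y = C₁e^(3x) + C₂e^(-3x).


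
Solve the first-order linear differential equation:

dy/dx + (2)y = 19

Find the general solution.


P(x) = 2, Q(x) = 19; integrating factor μ = e^(2x).
(μ y)' = 19e^(2x) ⇒ μ y = (19/2)e^(2x) + C.
Divide by μ: y = 19/2 + Ce^(-2x).


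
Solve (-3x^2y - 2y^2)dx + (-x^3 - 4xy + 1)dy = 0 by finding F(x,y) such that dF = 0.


Check exactness: ∂M/∂y = -3x^2 - 4y and ∂N/∂x = -3x^2 - 4y; equal, so the equation is exact.
Integrate M with respect to x (treating y as constant): ∫M dx = -x^3y - 2xy^2 + h(y).
Differentiate w.r.t. y and set equal to N: the x-dependent terms already match, leaving h'(y) = 1. Integrate: h(y) = y.
So F(x,y) = -x^3y - 2xy^2 + y.
General solution: -x^3y - 2xy^2 + y = C.


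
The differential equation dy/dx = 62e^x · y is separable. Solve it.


Separate variables: dy/y = 62e^x dx.
Integrate: ln|y| = 62e^x + C₀.
Exponentiate: y = Ce^(62e^x).


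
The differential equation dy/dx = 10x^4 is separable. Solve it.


Integrate both sides with respect to x: y = ∫ 10x^4 dx = 2x^5 + C.


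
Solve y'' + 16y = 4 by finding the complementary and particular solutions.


Homogeneous part: r² + 16 = 0 ⇒ r = ±4i, so y_h = C₁cos(4x) + C₂sin(4x).
Try constant y_p = A; plug in: 16A = 4 ⇒ A = 1/4.
General solution: y = C₁cos(4x) + C₂sin(4x) + 1/4.


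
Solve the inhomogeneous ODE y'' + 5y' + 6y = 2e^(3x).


Characteristic roots of r² + 5r + 6 = 0 are -3, -2.
y_h = C₁e^(-3x) + C₂e^(-2x).
Forcing exponent 3 is not a characteristic root; try y_p = Ae^(3x).
Substitute: A·(9 + (5)·3 + (6)) = A·30 = 2, so A = 1/15.
General solution: y = C₁e^(-3x) + C₂e^(-2x) + (1/15)e^(3x).


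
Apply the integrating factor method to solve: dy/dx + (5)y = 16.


P(x) = 5, Q(x) = 16; integrating factor μ = e^(5x).
(μ y)' = 16e^(5x) ⇒ μ y = (16/5)e^(5x) + C.
Divide by μ: y = 16/5 + Ce^(-5x).


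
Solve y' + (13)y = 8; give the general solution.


P(x) = 13, Q(x) = 8; integrating factor μ = e^(13x).
(μ y)' = 8e^(13x) ⇒ μ y = (8/13)e^(13x) + C.
Divide by μ: y = 8/13 + Ce^(-13x).


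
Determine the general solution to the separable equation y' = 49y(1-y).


Separate: dy/[y(1-y)] = 49 dx.
Partial fractions: 1/[y(1-y)] = 1/y + 1/(1-y).
Integrate: ln|y/(1-y)| = 49x + C₀.
Solve for y: y = 1/(1 + Ce^(-49x)).


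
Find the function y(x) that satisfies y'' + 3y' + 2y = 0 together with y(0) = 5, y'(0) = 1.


Characteristic roots of r² + 3r + 2 = 0 are -1, -2.
General solution y = c₁ e^(-x) + c₂ e^(-2x).
Apply y(0) = 5: c₁ + c₂ = 5. Apply y'(0) = 1: -1 c₁ - 2 c₂ = 1.
Solve: c₁ = 11, c₂ = -6.
Particular solution: y = 11e^(-x) - 6e^(-2x).


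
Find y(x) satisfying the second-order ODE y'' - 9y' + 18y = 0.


Characteristic equation: r² - 9r + 18 = 0.
Factor: (r - 6)(r - 3) = 0 ⇒ r = 6, 3 (distinct real).
General solution: y = C₁e^(6x) + C₂e^(3x).


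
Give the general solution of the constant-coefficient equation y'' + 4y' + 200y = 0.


Characteristic equation: r² + 4r + 200 = 0.
Discriminant is negative; roots r = -2 ± 14i (complex conjugate pair).
General solution uses e^(α x)(C₁ cos(β x) + C₂ sin(β x)): y = e^(-2x)(C₁cos(14x) + C₂sin(14x)).


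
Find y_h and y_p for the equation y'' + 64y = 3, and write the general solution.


Homogeneous part: r² + 64 = 0 ⇒ r = ±8i, so y_h = C₁cos(8x) + C₂sin(8x).
Try constant y_p = A; plug in: 64A = 3 ⇒ A = 3/64.
General solution: y = C₁cos(8x) + C₂sin(8x) + 3/64.


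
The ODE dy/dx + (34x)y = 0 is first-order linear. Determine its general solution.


P(x) = 34x ⇒ μ = e^(17x²).
Q(x) = 0 so μ y is constant: y = Ce^(-17x²).


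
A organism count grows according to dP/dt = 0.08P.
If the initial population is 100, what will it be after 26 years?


The ODE dP/dt = 0.08P has solution P(t) = P(0)e^(0.08t).
Substitute P(0) = 100 and t = 26: P(26) = 100 e^(2.08) ≈ 800.


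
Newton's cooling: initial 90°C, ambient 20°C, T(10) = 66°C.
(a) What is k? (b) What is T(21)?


Newton's law: T(t) = T_a + (T₀ - T_a)e^(-kt).
(a) Use T(10) = 66: (66 - 20)/(90 - 20) = e^(-k·10), so k = -ln(0.657)/10 ≈ 0.0420.
(b) Apply k to t = 21: T(21) = 20 + (70)e^(-0.882) ≈ 49.0°C.


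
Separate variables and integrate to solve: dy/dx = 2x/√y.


Separate: √y dy = 2x dx.
Integrate: (2/3)y^(3/2) = x² + C.


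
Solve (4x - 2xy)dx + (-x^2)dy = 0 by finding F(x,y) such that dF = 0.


Check exactness: ∂M/∂y = -2x and ∂N/∂x = -2x; equal, so the equation is exact.
Integrate M with respect to x (treating y as constant): ∫M dx = 2x^2 - x^2y + h(y).
Differentiate w.r.t. y and set equal to N: all terms match, so h'(y) = 0 and h is a constant absorbed into C.
General solution: 2x^2 - x^2y = C.


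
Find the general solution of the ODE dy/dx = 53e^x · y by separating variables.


Separate variables: dy/y = 53e^x dx.
Integrate: ln|y| = 53e^x + C₀.
Exponentiate: y = Ce^(53e^x).


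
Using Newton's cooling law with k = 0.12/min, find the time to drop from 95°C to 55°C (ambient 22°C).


From T(t) = T_a + (T₀ - T_a)e^(-kt), set T(t) = 55:
(55 - 22) / (95 - 22) = e^(-0.12t), so t = -ln(0.452)/0.12 ≈ 6.6 minutes.


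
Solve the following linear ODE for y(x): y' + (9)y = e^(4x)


P(x) = 9 ⇒ μ = e^(9x).
(μ y)' = e^(13x) ⇒ μ y = e^(13x)/13 + C.
Divide by μ: y = (1/13)e^(4x) + Ce^(-9x).


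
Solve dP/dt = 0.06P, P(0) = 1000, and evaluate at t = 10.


The ODE dP/dt = 0.06P has solution P(t) = P(0)e^(0.06t).
Substitute P(0) = 1000 and t = 10: P(10) = 1000 e^(0.60) ≈ 1822.


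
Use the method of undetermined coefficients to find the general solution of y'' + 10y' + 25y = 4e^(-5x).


Characteristic polynomial (r + 5)² = 0; repeated root r = -5.
y_h = (C₁ + C₂x)e^(-5x). Forcing matches the repeated root (resonance), so try y_p = Ax² e^(-5x).
Substitute and solve for A: 2A = 4, so A = 2.
General solution: y = (C₁ + C₂x + 2x²)e^(-5x).


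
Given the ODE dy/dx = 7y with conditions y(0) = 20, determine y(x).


General solution of y' = 7y is y = Ce^(7x).
Apply y(0) = 20: C = 20.
Particular solution: y = 20e^(7x).


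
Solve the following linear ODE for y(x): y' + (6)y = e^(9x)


P(x) = 6 ⇒ μ = e^(6x).
(μ y)' = e^(15x) ⇒ μ y = e^(15x)/15 + C.
Divide by μ: y = (1/15)e^(9x) + Ce^(-6x).


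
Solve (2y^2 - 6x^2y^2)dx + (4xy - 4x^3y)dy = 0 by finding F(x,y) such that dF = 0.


Check exactness: ∂M/∂y = 4y - 12x^2y and ∂N/∂x = 4y - 12x^2y; equal, so the equation is exact.
Integrate M with respect to x (treating y as constant): ∫M dx = 2xy^2 - 2x^3y^2 + h(y).
Differentiate w.r.t. y and set equal to N: all terms match, so h'(y) = 0 and h is a constant absorbed into C.
General solution: 2xy^2 - 2x^3y^2 = C.


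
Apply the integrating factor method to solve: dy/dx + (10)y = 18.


P(x) = 10, Q(x) = 18; integrating factor μ = e^(10x).
(μ y)' = 18e^(10x) ⇒ μ y = (9/5)e^(10x) + C.
Divide by μ: y = 9/5 + Ce^(-10x).


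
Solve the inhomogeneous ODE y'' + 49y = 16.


Homogeneous part: r² + 49 = 0 ⇒ r = ±7i, so y_h = C₁cos(7x) + C₂sin(7x).
Try constant y_p = A; plug in: 49A = 16 ⇒ A = 16/49.
General solution: y = C₁cos(7x) + C₂sin(7x) + 16/49.


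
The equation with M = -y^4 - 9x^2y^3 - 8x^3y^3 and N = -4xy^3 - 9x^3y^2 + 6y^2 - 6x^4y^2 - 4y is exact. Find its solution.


Check exactness: ∂M/∂y = -4y^3 - 27x^2y^2 - 24x^3y^2 and ∂N/∂x = -4y^3 - 27x^2y^2 - 24x^3y^2; equal, so the equation is exact.
Integrate M with respect to x (treating y as constant): ∫M dx = -xy^4 - 3x^3y^3 - 2x^4y^3 + h(y).
Differentiate w.r.t. y and set equal to N: the x-dependent terms already match, leaving h'(y) = 6y^2 - 4y. Integrate: h(y) = 2y^3 - 2y^2.
So F(x,y) = -xy^4 - 3x^3y^3 + 2y^3 - 2x^4y^3 - 2y^2.
General solution: -xy^4 - 3x^3y^3 + 2y^3 - 2x^4y^3 - 2y^2 = C.


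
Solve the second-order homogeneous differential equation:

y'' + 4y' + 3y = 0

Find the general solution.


Characteristic equation: r² + 4r + 3 = 0.
Factor: (r + 3)(r + 1) = 0 ⇒ r = -3, -1 (distinct real).
General solution: y = C₁e^(-3x) + C₂e^(-x).


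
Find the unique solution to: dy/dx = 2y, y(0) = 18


General solution of y' = 2y is y = Ce^(2x).
Apply y(0) = 18: C = 18.
Particular solution: y = 18e^(2x).


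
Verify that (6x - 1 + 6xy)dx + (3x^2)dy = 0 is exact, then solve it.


Check exactness: ∂M/∂y = 6x and ∂N/∂x = 6x; equal, so the equation is exact.
Integrate M with respect to x (treating y as constant): ∫M dx = 3x^2 - x + 3x^2y + h(y).
Differentiate w.r.t. y and set equal to N: all terms match, so h'(y) = 0 and h is a constant absorbed into C.
General solution: 3x^2 - x + 3x^2y = C.


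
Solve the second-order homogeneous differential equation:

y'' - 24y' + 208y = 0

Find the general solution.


Characteristic equation: r² - 24r + 208 = 0.
Discriminant is negative; roots r = 12 ± 8i (complex conjugate pair).
General solution uses e^(α x)(C₁ cos(β x) + C₂ sin(β x)): y = e^(12x)(C₁cos(8x) + C₂sin(8x)).


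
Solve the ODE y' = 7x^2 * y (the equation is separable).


Separate variables: dy/y = 7x^2 dx.
Integrate: ln|y| = (7/3)x^3 + C₀.
Exponentiate: y = Ce^((7/3)x^3).


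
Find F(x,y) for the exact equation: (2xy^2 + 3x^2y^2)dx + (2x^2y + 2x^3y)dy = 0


Check exactness: ∂M/∂y = 4xy + 6x^2y and ∂N/∂x = 4xy + 6x^2y; equal, so the equation is exact.
Integrate M with respect to x (treating y as constant): ∫M dx = x^2y^2 + x^3y^2 + h(y).
Differentiate w.r.t. y and set equal to N: all terms match, so h'(y) = 0 and h is a constant absorbed into C.
General solution: x^2y^2 + x^3y^2 = C.


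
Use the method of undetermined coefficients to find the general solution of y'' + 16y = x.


Homogeneous: r² + 16 = 0 ⇒ r = ±4i, y_h = C₁cos(4x) + C₂sin(4x).
Polynomial forcing; try y_p = Ax + B. Then y_p'' + 16 y_p = 16(Ax + B) = x, so B = 0 and A = 1/16.
General solution: y = C₁cos(4x) + C₂sin(4x) + (1/16)x.


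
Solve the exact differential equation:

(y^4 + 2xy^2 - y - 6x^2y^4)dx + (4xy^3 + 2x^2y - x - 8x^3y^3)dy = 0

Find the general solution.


Check exactness: ∂M/∂y = 4y^3 + 4xy - 1 - 24x^2y^3 and ∂N/∂x = 4y^3 + 4xy - 1 - 24x^2y^3; equal, so the equation is exact.
Integrate M with respect to x (treating y as constant): ∫M dx = xy^4 + x^2y^2 - xy - 2x^3y^4 + h(y).
Differentiate w.r.t. y and set equal to N: all terms match, so h'(y) = 0 and h is a constant absorbed into C.
General solution: xy^4 + x^2y^2 - xy - 2x^3y^4 = C.


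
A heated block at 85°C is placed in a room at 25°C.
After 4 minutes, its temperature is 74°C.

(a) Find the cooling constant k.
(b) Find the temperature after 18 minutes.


Newton's law: T(t) = T_a + (T₀ - T_a)e^(-kt).
(a) Use T(4) = 74: (74 - 25)/(85 - 25) = e^(-k·4), so k = -ln(0.817)/4 ≈ 0.0506.
(b) Apply k to t = 18: T(18) = 25 + (60)e^(-0.911) ≈ 49.1°C.


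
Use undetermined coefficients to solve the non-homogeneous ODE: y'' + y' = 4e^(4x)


Characteristic roots of r² + r = 0 are 0, -1.
y_h = C₁ + C₂e^(-x).
Forcing exponent 4 is not a characteristic root; try y_p = Ae^(4x).
Substitute: A·(16 + (1)·4 + (0)) = A·20 = 4, so A = 1/5.
General solution: y = C₁ + C₂e^(-x) + (1/5)e^(4x).


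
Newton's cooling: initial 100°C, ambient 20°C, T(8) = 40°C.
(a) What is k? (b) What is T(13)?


Newton's law: T(t) = T_a + (T₀ - T_a)e^(-kt).
(a) Use T(8) = 40: (40 - 20)/(100 - 20) = e^(-k·8), so k = -ln(0.250)/8 ≈ 0.1733.
(b) Apply k to t = 13: T(13) = 20 + (80)e^(-2.253) ≈ 28.4°C.


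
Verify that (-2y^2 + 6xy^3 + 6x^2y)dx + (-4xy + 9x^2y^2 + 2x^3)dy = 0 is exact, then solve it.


Check exactness: ∂M/∂y = -4y + 18xy^2 + 6x^2 and ∂N/∂x = -4y + 18xy^2 + 6x^2; equal, so the equation is exact.
Integrate M with respect to x (treating y as constant): ∫M dx = -2xy^2 + 3x^2y^3 + 2x^3y + h(y).
Differentiate w.r.t. y and set equal to N: all terms match, so h'(y) = 0 and h is a constant absorbed into C.
General solution: -2xy^2 + 3x^2y^3 + 2x^3y = C.


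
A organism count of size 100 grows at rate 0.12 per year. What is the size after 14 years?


The ODE dP/dt = 0.12P has solution P(t) = P(0)e^(0.12t).
Substitute P(0) = 100 and t = 14: P(14) = 100 e^(1.68) ≈ 537.


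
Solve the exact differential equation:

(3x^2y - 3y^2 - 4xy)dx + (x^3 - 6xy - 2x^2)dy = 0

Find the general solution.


Check exactness: ∂M/∂y = 3x^2 - 6y - 4x and ∂N/∂x = 3x^2 - 6y - 4x; equal, so the equation is exact.
Integrate M with respect to x (treating y as constant): ∫M dx = x^3y - 3xy^2 - 2x^2y + h(y).
Differentiate w.r.t. y and set equal to N: all terms match, so h'(y) = 0 and h is a constant absorbed into C.
General solution: x^3y - 3xy^2 - 2x^2y = C.


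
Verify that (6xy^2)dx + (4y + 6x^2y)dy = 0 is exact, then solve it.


Check exactness: ∂M/∂y = 12xy and ∂N/∂x = 12xy; equal, so the equation is exact.
Integrate M with respect to x (treating y as constant): ∫M dx = 3x^2y^2 + h(y).
Differentiate w.r.t. y and set equal to N: the x-dependent terms already match, leaving h'(y) = 4y. Integrate: h(y) = 2y^2.
So F(x,y) = 2y^2 + 3x^2y^2.
General solution: 2y^2 + 3x^2y^2 = C.


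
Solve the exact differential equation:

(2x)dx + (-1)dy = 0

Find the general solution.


Check exactness: ∂M/∂y = 0 and ∂N/∂x = 0; equal, so the equation is exact.
Integrate M with respect to x (treating y as constant): ∫M dx = x^2 + h(y).
Differentiate w.r.t. y and set equal to N: the x-dependent terms already match, leaving h'(y) = -1. Integrate: h(y) = -y.
So F(x,y) = x^2 - y.
General solution: x^2 - y = C.


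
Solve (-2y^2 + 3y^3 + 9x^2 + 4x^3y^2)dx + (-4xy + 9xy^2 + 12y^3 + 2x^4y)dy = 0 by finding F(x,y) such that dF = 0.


Check exactness: ∂M/∂y = -4y + 9y^2 + 8x^3y and ∂N/∂x = -4y + 9y^2 + 8x^3y; equal, so the equation is exact.
Integrate M with respect to x (treating y as constant): ∫M dx = -2xy^2 + 3xy^3 + 3x^3 + x^4y^2 + h(y).
Differentiate w.r.t. y and set equal to N: the x-dependent terms already match, leaving h'(y) = 12y^3. Integrate: h(y) = 3y^4.
So F(x,y) = -2xy^2 + 3xy^3 + 3x^3 + 3y^4 + x^4y^2.
General solution: -2xy^2 + 3xy^3 + 3x^3 + 3y^4 + x^4y^2 = C.


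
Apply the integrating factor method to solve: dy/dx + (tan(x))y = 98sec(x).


P(x) = tan(x) ⇒ μ = e^(∫tan(x)dx) = sec(x).
(sec(x) y)' = 98sec²(x) ⇒ sec(x) y = 98tan(x) + C.
Multiply by cos(x): y = 98sin(x) + C·cos(x).


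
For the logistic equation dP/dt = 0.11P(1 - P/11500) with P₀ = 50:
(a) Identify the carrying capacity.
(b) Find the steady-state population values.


Logistic ODE dP/dt = 0.11P(1 - P/11500) has equilibria where dP/dt = 0, i.e. P = 0 or P = 11500.
The coefficient (1 - P/K) = 0 when P = K, identifying K = 11500 as the carrying capacity.
(a) K = 11500; (b) equilibria P = 0 and P = 11500.


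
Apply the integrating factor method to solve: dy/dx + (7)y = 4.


P(x) = 7, Q(x) = 4; integrating factor μ = e^(7x).
(μ y)' = 4e^(7x) ⇒ μ y = (4/7)e^(7x) + C.
Divide by μ: y = 4/7 + Ce^(-7x).


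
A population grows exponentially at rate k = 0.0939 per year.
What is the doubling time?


Exponential growth: P(t) = P₀ e^(0.0939t). Set P(t)/P₀ = 2: e^(0.0939t) = 2.
Solve: t = ln(2)/0.0939 ≈ 7.38 years.


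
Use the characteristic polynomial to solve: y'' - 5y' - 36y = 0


Characteristic equation: r² - 5r - 36 = 0.
Factor: (r + 4)(r - 9) = 0 ⇒ r = -4, 9 (distinct real).
General solution: y = C₁e^(-4x) + C₂e^(9x).


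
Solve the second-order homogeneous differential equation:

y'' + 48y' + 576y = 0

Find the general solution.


Characteristic equation: r² + 48r + 576 = 0, i.e. (r + 24)² = 0.
Repeated root r = -24; include an x factor for the second linearly independent solution.
General solution: y = (C₁ + C₂x)e^(-24x).


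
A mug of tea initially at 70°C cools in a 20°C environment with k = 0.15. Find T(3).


Newton's law: dT/dt = -k(T - T_a) has solution T(t) = T_a + (T₀ - T_a)e^(-kt).
Plug in T_a = 20, T₀ = 70, k = 0.15, t = 3: T(3) = 20 + (50)e^(-0.45) ≈ 51.9°C.


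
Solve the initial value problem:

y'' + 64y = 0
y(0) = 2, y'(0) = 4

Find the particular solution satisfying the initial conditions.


Characteristic roots of r² + 64 = 0 are ±8i, so y = C₁cos(8x) + C₂sin(8x).
Apply y(0) = 2: C₁ = 2. Differentiate and apply y'(0) = 4: 8·C₂ = 4, so C₂ = 1/2.
Particular solution: y = 2cos(8x) + (1/2)sin(8x).


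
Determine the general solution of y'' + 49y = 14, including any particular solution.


Homogeneous part: r² + 49 = 0 ⇒ r = ±7i, so y_h = C₁cos(7x) + C₂sin(7x).
Try constant y_p = A; plug in: 49A = 14 ⇒ A = 2/7.
General solution: y = C₁cos(7x) + C₂sin(7x) + 2/7.


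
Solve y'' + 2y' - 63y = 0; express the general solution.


Characteristic equation: r² + 2r - 63 = 0.
Factor: (r + 9)(r - 7) = 0 ⇒ r = -9, 7 (distinct real).
General solution: y = C₁e^(-9x) + C₂e^(7x).


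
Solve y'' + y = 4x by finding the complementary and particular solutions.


Homogeneous: r² + 1 = 0 ⇒ r = ±1i, y_h = C₁cos(x) + C₂sin(x).
Polynomial forcing; try y_p = Ax + B. Then y_p'' + 1 y_p = 1(Ax + B) = 4x, so B = 0 and A = 4.
General solution: y = C₁cos(x) + C₂sin(x) + 4x.


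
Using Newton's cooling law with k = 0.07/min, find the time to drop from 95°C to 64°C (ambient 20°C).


From T(t) = T_a + (T₀ - T_a)e^(-kt), set T(t) = 64:
(64 - 20) / (95 - 20) = e^(-0.07t), so t = -ln(0.587)/0.07 ≈ 7.6 minutes.


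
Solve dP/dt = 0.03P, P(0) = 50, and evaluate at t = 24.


The ODE dP/dt = 0.03P has solution P(t) = P(0)e^(0.03t).
Substitute P(0) = 50 and t = 24: P(24) = 50 e^(0.72) ≈ 103.


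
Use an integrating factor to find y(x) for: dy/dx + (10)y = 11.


P(x) = 10, Q(x) = 11; integrating factor μ = e^(10x).
(μ y)' = 11e^(10x) ⇒ μ y = (11/10)e^(10x) + C.
Divide by μ: y = 11/10 + Ce^(-10x).


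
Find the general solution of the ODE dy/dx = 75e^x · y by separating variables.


Separate variables: dy/y = 75e^x dx.
Integrate: ln|y| = 75e^x + C₀.
Exponentiate: y = Ce^(75e^x).


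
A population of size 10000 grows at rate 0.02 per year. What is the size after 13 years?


The ODE dP/dt = 0.02P has solution P(t) = P(0)e^(0.02t).
Substitute P(0) = 10000 and t = 13: P(13) = 10000 e^(0.26) ≈ 12969.


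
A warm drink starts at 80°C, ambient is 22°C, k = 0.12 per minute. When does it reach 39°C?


From T(t) = T_a + (T₀ - T_a)e^(-kt), set T(t) = 39:
(39 - 22) / (80 - 22) = e^(-0.12t), so t = -ln(0.293)/0.12 ≈ 10.2 minutes.


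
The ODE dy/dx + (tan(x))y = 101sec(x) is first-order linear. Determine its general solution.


P(x) = tan(x) ⇒ μ = e^(∫tan(x)dx) = sec(x).
(sec(x) y)' = 101sec²(x) ⇒ sec(x) y = 101tan(x) + C.
Multiply by cos(x): y = 101sin(x) + C·cos(x).


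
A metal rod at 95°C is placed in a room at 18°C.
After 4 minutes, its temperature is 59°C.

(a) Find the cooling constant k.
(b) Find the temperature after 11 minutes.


Newton's law: T(t) = T_a + (T₀ - T_a)e^(-kt).
(a) Use T(4) = 59: (59 - 18)/(95 - 18) = e^(-k·4), so k = -ln(0.532)/4 ≈ 0.1576.
(b) Apply k to t = 11: T(11) = 18 + (77)e^(-1.733) ≈ 31.6°C.


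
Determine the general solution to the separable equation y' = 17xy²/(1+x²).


Separate: dy/y² = 17x/(1+x²) dx.
Integrate LHS: ∫ dy/y² = -1/y.
Integrate RHS via u = 1+x²: (17/2)ln(1+x²) + C.
Result: -1/y = (17/2)ln(1+x²) + C.


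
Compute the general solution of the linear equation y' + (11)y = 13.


P(x) = 11, Q(x) = 13; integrating factor μ = e^(11x).
(μ y)' = 13e^(11x) ⇒ μ y = (13/11)e^(11x) + C.
Divide by μ: y = 13/11 + Ce^(-11x).


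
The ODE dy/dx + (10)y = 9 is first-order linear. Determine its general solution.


P(x) = 10, Q(x) = 9; integrating factor μ = e^(10x).
(μ y)' = 9e^(10x) ⇒ μ y = (9/10)e^(10x) + C.
Divide by μ: y = 9/10 + Ce^(-10x).


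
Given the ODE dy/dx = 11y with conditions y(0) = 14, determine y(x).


General solution of y' = 11y is y = Ce^(11x).
Apply y(0) = 14: C = 14.
Particular solution: y = 14e^(11x).


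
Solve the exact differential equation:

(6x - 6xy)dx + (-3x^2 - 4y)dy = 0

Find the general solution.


Check exactness: ∂M/∂y = -6x and ∂N/∂x = -6x; equal, so the equation is exact.
Integrate M with respect to x (treating y as constant): ∫M dx = 3x^2 - 3x^2y + h(y).
Differentiate w.r.t. y and set equal to N: the x-dependent terms already match, leaving h'(y) = -4y. Integrate: h(y) = -2y^2.
So F(x,y) = 3x^2 - 3x^2y - 2y^2.
General solution: 3x^2 - 3x^2y - 2y^2 = C.


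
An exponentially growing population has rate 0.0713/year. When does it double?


Exponential growth: P(t) = P₀ e^(0.0713t). Set P(t)/P₀ = 2: e^(0.0713t) = 2.
Solve: t = ln(2)/0.0713 ≈ 9.72 years.


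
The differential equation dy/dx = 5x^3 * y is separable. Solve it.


Separate variables: dy/y = 5x^3 dx.
Integrate: ln|y| = (5/4)x^4 + C₀.
Exponentiate: y = Ce^((5/4)x^4).


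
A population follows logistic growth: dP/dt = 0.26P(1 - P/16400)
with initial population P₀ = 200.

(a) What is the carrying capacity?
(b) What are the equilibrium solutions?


Logistic ODE dP/dt = 0.26P(1 - P/16400) has equilibria where dP/dt = 0, i.e. P = 0 or P = 16400.
The coefficient (1 - P/K) = 0 when P = K, identifying K = 16400 as the carrying capacity.
(a) K = 16400; (b) equilibria P = 0 and P = 16400.


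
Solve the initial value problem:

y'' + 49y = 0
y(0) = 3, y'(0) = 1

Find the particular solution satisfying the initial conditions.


Characteristic roots of r² + 49 = 0 are ±7i, so y = C₁cos(7x) + C₂sin(7x).
Apply y(0) = 3: C₁ = 3. Differentiate and apply y'(0) = 1: 7·C₂ = 1, so C₂ = 1/7.
Particular solution: y = 3cos(7x) + (1/7)sin(7x).


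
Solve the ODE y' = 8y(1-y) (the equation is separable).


Separate: dy/[y(1-y)] = 8 dx.
Partial fractions: 1/[y(1-y)] = 1/y + 1/(1-y).
Integrate: ln|y/(1-y)| = 8x + C₀.
Solve for y: y = 1/(1 + Ce^(-8x)).


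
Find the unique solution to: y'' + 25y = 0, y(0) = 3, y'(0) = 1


Characteristic roots of r² + 25 = 0 are ±5i, so y = C₁cos(5x) + C₂sin(5x).
Apply y(0) = 3: C₁ = 3. Differentiate and apply y'(0) = 1: 5·C₂ = 1, so C₂ = 1/5.
Particular solution: y = 3cos(5x) + (1/5)sin(5x).


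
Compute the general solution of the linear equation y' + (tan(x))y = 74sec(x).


P(x) = tan(x) ⇒ μ = e^(∫tan(x)dx) = sec(x).
(sec(x) y)' = 74sec²(x) ⇒ sec(x) y = 74tan(x) + C.
Multiply by cos(x): y = 74sin(x) + C·cos(x).


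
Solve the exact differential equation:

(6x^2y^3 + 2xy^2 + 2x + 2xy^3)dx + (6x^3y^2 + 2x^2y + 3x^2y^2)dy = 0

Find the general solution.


Check exactness: ∂M/∂y = 18x^2y^2 + 4xy + 6xy^2 and ∂N/∂x = 18x^2y^2 + 4xy + 6xy^2; equal, so the equation is exact.
Integrate M with respect to x (treating y as constant): ∫M dx = 2x^3y^3 + x^2y^2 + x^2 + x^2y^3 + h(y).
Differentiate w.r.t. y and set equal to N: all terms match, so h'(y) = 0 and h is a constant absorbed into C.
General solution: 2x^3y^3 + x^2y^2 + x^2 + x^2y^3 = C.


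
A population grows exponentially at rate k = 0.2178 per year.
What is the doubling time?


Exponential growth: P(t) = P₀ e^(0.2178t). Set P(t)/P₀ = 2: e^(0.2178t) = 2.
Solve: t = ln(2)/0.2178 ≈ 3.18 years.


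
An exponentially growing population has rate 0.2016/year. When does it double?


Exponential growth: P(t) = P₀ e^(0.2016t). Set P(t)/P₀ = 2: e^(0.2016t) = 2.
Solve: t = ln(2)/0.2016 ≈ 3.44 years.


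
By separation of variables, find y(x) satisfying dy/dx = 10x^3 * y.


Separate variables: dy/y = 10x^3 dx.
Integrate: ln|y| = (5/2)x^4 + C₀.
Exponentiate: y = Ce^((5/2)x^4).


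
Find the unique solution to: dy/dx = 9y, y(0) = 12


General solution of y' = 9y is y = Ce^(9x).
Apply y(0) = 12: C = 12.
Particular solution: y = 12e^(9x).


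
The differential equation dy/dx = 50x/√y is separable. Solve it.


Separate: √y dy = 50x dx.
Integrate: (2/3)y^(3/2) = 25x² + C.


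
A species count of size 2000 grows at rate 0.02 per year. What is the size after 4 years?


The ODE dP/dt = 0.02P has solution P(t) = P(0)e^(0.02t).
Substitute P(0) = 2000 and t = 4: P(4) = 2000 e^(0.08) ≈ 2167.


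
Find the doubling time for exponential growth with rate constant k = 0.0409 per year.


Exponential growth: P(t) = P₀ e^(0.0409t). Set P(t)/P₀ = 2: e^(0.0409t) = 2.
Solve: t = ln(2)/0.0409 ≈ 16.95 years.


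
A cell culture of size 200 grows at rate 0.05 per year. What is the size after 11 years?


The ODE dP/dt = 0.05P has solution P(t) = P(0)e^(0.05t).
Substitute P(0) = 200 and t = 11: P(11) = 200 e^(0.55) ≈ 347.


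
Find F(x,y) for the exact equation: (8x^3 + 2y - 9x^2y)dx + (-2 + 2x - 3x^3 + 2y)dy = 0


Check exactness: ∂M/∂y = 2 - 9x^2 and ∂N/∂x = 2 - 9x^2; equal, so the equation is exact.
Integrate M with respect to x (treating y as constant): ∫M dx = 2x^4 + 2xy - 3x^3y + h(y).
Differentiate w.r.t. y and set equal to N: the x-dependent terms already match, leaving h'(y) = -2 + 2y. Integrate: h(y) = -2y + y^2.
So F(x,y) = 2x^4 - 2y + 2xy - 3x^3y + y^2.
General solution: 2x^4 - 2y + 2xy - 3x^3y + y^2 = C.


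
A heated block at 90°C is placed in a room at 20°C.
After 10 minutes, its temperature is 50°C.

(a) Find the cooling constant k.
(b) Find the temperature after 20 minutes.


Newton's law: T(t) = T_a + (T₀ - T_a)e^(-kt).
(a) Use T(10) = 50: (50 - 20)/(90 - 20) = e^(-k·10), so k = -ln(0.429)/10 ≈ 0.0847.
(b) Apply k to t = 20: T(20) = 20 + (70)e^(-1.695) ≈ 32.9°C.


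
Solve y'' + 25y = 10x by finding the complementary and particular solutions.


Homogeneous: r² + 25 = 0 ⇒ r = ±5i, y_h = C₁cos(5x) + C₂sin(5x).
Polynomial forcing; try y_p = Ax + B. Then y_p'' + 25 y_p = 25(Ax + B) = 10x, so B = 0 and A = 2/5.
General solution: y = C₁cos(5x) + C₂sin(5x) + (2/5)x.


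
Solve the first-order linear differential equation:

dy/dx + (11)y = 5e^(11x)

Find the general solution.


P(x) = 11 ⇒ μ = e^(11x).
(μ y)' = 5e^(22x) ⇒ μ y = (5/22)e^(22x) + C.
Divide by μ: y = (5/22)e^(11x) + Ce^(-11x).


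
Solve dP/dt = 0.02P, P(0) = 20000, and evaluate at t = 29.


The ODE dP/dt = 0.02P has solution P(t) = P(0)e^(0.02t).
Substitute P(0) = 20000 and t = 29: P(29) = 20000 e^(0.58) ≈ 35721.


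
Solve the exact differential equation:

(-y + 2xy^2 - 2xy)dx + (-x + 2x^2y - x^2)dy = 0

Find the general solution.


Check exactness: ∂M/∂y = -1 + 4xy - 2x and ∂N/∂x = -1 + 4xy - 2x; equal, so the equation is exact.
Integrate M with respect to x (treating y as constant): ∫M dx = -xy + x^2y^2 - x^2y + h(y).
Differentiate w.r.t. y and set equal to N: all terms match, so h'(y) = 0 and h is a constant absorbed into C.
General solution: -xy + x^2y^2 - x^2y = C.


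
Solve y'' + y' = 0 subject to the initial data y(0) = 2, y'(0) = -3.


Characteristic roots of r² + r = 0 are 0, -1.
General solution y = c₁ + c₂ e^(-x).
Apply y(0) = 2: c₁ + c₂ = 2. Apply y'(0) = -3: 0 c₁ - 1 c₂ = -3.
Solve: c₁ = -1, c₂ = 3.
Particular solution: y = -1 + 3e^(-x).
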